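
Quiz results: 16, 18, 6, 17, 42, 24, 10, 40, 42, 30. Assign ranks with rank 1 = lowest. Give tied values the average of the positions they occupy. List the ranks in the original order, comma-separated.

Sorted (ascending): 6, 10, 16, 17, 18, 24, 30, 40, 42, 42
The 2 values of 42 occupy positions 9–10 → average rank (9+10)/2 = 9.5.

3, 5, 1, 4, 9.5, 6, 2, 8, 9.5, 7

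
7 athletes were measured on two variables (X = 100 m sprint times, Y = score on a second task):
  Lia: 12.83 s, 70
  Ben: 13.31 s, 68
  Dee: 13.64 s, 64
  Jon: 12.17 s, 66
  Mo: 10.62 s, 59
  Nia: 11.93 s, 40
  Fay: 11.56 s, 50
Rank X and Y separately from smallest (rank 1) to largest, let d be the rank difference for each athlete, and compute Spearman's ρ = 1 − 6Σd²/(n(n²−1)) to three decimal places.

Ranks of variable 1: 5, 6, 7, 4, 1, 3, 2
Ranks of variable 2: 7, 6, 4, 5, 3, 1, 2
d = r₁ − r₂: -2, 0, 3, -1, -2, 2, 0
d²: 4, 0, 9, 1, 4, 4, 0; Σd² = 22
ρ = 1 − 6·22/(7·48) = 1 − 132/336 = 0.607

0.607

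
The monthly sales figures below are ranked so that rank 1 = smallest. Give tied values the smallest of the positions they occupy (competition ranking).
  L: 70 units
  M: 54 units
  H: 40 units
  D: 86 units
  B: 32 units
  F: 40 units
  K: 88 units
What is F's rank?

2

Sorted (ascending): 32, 40, 40, 54, 70, 86, 88
The 2 values of 40 occupy positions 2–3 → each gets rank 2.
F has value 40 units → rank 2.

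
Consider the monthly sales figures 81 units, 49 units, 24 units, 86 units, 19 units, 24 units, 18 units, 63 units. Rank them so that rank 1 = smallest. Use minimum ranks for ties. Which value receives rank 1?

18

Sorted (ascending): 18, 19, 24, 24, 49, 63, 81, 86
The 2 values of 24 occupy positions 3–4 → each gets rank 3.
Rank 1 → value 18.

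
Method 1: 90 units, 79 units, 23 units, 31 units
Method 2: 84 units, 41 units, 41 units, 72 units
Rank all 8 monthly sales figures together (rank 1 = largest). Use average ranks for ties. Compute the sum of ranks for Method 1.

19

Sorted (descending): 90, 84, 79, 72, 41, 41, 31, 23
The 2 values of 41 occupy positions 5–6 → average rank (5+6)/2 = 5.5.
Method 1 values → pooled ranks: 90→1, 79→3, 23→8, 31→7
Rank sum = 1 + 3 + 8 + 7 = 19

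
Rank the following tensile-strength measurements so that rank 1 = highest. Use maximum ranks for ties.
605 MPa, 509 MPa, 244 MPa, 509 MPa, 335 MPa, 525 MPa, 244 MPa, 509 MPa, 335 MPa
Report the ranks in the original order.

1, 5, 9, 5, 7, 2, 9, 5, 7

Sorted (descending): 605, 525, 509, 509, 509, 335, 335, 244, 244
The 3 values of 509 occupy positions 3–5 → each gets rank 5.
The 2 values of 335 occupy positions 6–7 → each gets rank 7.
The 2 values of 244 occupy positions 8–9 → each gets rank 9.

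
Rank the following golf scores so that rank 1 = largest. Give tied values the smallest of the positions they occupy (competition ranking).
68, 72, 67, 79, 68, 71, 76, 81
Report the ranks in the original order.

Sorted (descending): 81, 79, 76, 72, 71, 68, 68, 67
The 2 values of 68 occupy positions 6–7 → each gets rank 6.

6, 4, 8, 2, 6, 5, 3, 1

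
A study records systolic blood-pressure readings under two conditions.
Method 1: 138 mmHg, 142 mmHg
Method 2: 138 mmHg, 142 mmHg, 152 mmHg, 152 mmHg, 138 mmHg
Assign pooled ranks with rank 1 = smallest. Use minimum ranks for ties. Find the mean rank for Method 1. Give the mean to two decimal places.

Sorted (ascending): 138, 138, 138, 142, 142, 152, 152
The 3 values of 138 occupy positions 1–3 → each gets rank 1.
The 2 values of 142 occupy positions 4–5 → each gets rank 4.
The 2 values of 152 occupy positions 6–7 → each gets rank 6.
Method 1 values → pooled ranks: 138→1, 142→4
Mean rank = (1 + 4) / 2 = 2.50

2.50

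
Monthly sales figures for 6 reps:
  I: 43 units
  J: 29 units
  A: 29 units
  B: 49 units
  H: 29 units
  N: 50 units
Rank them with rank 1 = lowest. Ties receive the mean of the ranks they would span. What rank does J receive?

2

Sorted (ascending): 29, 29, 29, 43, 49, 50
The 3 values of 29 occupy positions 1–3 → average rank 2.
J has value 29 units → rank 2.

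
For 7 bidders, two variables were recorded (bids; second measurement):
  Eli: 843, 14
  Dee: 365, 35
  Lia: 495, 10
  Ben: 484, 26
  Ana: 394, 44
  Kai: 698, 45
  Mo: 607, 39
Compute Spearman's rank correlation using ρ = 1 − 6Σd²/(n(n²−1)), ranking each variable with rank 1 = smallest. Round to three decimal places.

-0.071

Ranks of variable 1: 7, 1, 4, 3, 2, 6, 5
Ranks of variable 2: 2, 4, 1, 3, 6, 7, 5
d = r₁ − r₂: 5, -3, 3, 0, -4, -1, 0
d²: 25, 9, 9, 0, 16, 1, 0; Σd² = 60
ρ = 1 − 6·60/(7·48) = 1 − 360/336 = -0.071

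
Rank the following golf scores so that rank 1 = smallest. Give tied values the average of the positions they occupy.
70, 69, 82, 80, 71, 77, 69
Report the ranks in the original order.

Sorted (ascending): 69, 69, 70, 71, 77, 80, 82
The 2 values of 69 occupy positions 1–2 → average rank (1+2)/2 = 1.5.

3, 1.5, 7, 6, 4, 5, 1.5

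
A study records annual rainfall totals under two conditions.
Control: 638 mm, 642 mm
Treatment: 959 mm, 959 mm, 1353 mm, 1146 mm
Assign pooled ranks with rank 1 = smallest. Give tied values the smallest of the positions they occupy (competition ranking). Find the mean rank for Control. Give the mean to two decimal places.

1.50

Sorted (ascending): 638, 642, 959, 959, 1146, 1353
The 2 values of 959 occupy positions 3–4 → each gets rank 3.
Control values → pooled ranks: 638→1, 642→2
Mean rank = (1 + 2) / 2 = 1.50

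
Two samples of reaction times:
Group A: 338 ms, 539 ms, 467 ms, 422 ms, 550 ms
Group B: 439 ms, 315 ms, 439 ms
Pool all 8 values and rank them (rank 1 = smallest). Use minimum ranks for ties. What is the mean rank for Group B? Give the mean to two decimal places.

Sorted (ascending): 315, 338, 422, 439, 439, 467, 539, 550
The 2 values of 439 occupy positions 4–5 → each gets rank 4.
Group B values → pooled ranks: 439→4, 315→1, 439→4
Mean rank = (4 + 1 + 4) / 3 = 3.00

3.00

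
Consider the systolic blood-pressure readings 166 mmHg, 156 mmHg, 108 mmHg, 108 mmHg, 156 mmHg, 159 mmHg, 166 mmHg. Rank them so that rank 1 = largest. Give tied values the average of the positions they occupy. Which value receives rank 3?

159

Sorted (descending): 166, 166, 159, 156, 156, 108, 108
The 2 values of 166 occupy positions 1–2 → average rank (1+2)/2 = 1.5.
The 2 values of 156 occupy positions 4–5 → average rank (4+5)/2 = 4.5.
The 2 values of 108 occupy positions 6–7 → average rank (6+7)/2 = 6.5.
Rank 3 → value 159.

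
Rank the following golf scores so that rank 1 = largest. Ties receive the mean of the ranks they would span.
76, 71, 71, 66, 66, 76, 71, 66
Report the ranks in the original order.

1.5, 4, 4, 7, 7, 1.5, 4, 7

Sorted (descending): 76, 76, 71, 71, 71, 66, 66, 66
The 2 values of 76 occupy positions 1–2 → average rank (1+2)/2 = 1.5.
The 3 values of 71 occupy positions 3–5 → average rank 4.
The 3 values of 66 occupy positions 6–8 → average rank 7.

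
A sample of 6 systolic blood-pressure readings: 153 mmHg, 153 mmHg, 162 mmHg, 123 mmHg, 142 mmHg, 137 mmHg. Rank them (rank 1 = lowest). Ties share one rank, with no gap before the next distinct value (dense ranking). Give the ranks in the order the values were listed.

4, 4, 5, 1, 3, 2

Sorted (ascending): 123, 137, 142, 153, 153, 162
The 2 values of 153 share dense rank 4.
Remaining distinct values take the next consecutive integers.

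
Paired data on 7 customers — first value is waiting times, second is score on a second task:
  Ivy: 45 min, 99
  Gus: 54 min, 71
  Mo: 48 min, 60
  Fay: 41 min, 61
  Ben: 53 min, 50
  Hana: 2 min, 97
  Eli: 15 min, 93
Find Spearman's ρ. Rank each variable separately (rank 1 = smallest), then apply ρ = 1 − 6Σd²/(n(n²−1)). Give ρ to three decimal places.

-0.536

Ranks of variable 1: 4, 7, 5, 3, 6, 1, 2
Ranks of variable 2: 7, 4, 2, 3, 1, 6, 5
d = r₁ − r₂: -3, 3, 3, 0, 5, -5, -3
d²: 9, 9, 9, 0, 25, 25, 9; Σd² = 86
ρ = 1 − 6·86/(7·48) = 1 − 516/336 = -0.536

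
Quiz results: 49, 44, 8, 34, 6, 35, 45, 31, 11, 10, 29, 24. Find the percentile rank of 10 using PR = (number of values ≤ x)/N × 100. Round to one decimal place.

N = 12.
Strictly below 10: 2. Equal to 10: 1.
PR = 3/12 × 100 = 25.0

25.0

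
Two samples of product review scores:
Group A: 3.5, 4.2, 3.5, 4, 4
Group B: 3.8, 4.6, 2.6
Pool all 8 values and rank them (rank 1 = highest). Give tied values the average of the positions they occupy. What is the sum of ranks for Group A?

Sorted (descending): 4.6, 4.2, 4, 4, 3.8, 3.5, 3.5, 2.6
The 2 values of 4 occupy positions 3–4 → average rank (3+4)/2 = 3.5.
The 2 values of 3.5 occupy positions 6–7 → average rank (6+7)/2 = 6.5.
Group A values → pooled ranks: 3.5→6.5, 4.2→2, 3.5→6.5, 4→3.5, 4→3.5
Rank sum = 6.5 + 2 + 6.5 + 3.5 + 3.5 = 22

22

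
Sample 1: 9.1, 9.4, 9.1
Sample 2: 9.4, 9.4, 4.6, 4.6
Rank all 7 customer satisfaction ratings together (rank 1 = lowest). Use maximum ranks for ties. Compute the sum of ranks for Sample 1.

15

Sorted (ascending): 4.6, 4.6, 9.1, 9.1, 9.4, 9.4, 9.4
The 2 values of 4.6 occupy positions 1–2 → each gets rank 2.
The 2 values of 9.1 occupy positions 3–4 → each gets rank 4.
The 3 values of 9.4 occupy positions 5–7 → each gets rank 7.
Sample 1 values → pooled ranks: 9.1→4, 9.4→7, 9.1→4
Rank sum = 4 + 7 + 4 = 15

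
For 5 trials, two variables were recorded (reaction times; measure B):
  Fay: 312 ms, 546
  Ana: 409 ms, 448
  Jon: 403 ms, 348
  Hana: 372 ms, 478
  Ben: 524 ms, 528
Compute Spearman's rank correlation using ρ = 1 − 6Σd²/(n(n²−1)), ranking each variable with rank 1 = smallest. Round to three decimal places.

Ranks of variable 1: 1, 4, 3, 2, 5
Ranks of variable 2: 5, 2, 1, 3, 4
d = r₁ − r₂: -4, 2, 2, -1, 1
d²: 16, 4, 4, 1, 1; Σd² = 26
ρ = 1 − 6·26/(5·24) = 1 − 156/120 = -0.300

-0.300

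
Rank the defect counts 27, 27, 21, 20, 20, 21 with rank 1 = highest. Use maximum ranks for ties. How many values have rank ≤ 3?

2

Sorted (descending): 27, 27, 21, 21, 20, 20
The 2 values of 27 occupy positions 1–2 → each gets rank 2.
The 2 values of 21 occupy positions 3–4 → each gets rank 4.
The 2 values of 20 occupy positions 5–6 → each gets rank 6.
Ranks ≤ 3: {2, 2} → 2 values.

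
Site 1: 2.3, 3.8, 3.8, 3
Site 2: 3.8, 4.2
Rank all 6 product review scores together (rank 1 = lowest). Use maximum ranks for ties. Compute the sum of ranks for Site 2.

Sorted (ascending): 2.3, 3, 3.8, 3.8, 3.8, 4.2
The 3 values of 3.8 occupy positions 3–5 → each gets rank 5.
Site 2 values → pooled ranks: 3.8→5, 4.2→6
Rank sum = 5 + 6 = 11

11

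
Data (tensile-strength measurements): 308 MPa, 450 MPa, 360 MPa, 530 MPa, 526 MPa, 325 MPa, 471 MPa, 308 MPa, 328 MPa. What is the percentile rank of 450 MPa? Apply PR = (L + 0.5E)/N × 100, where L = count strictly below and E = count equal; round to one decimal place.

61.1

N = 9.
Strictly below 450: 5. Equal to 450: 1.
PR = (5 + 0.5·1)/9 × 100 = 61.1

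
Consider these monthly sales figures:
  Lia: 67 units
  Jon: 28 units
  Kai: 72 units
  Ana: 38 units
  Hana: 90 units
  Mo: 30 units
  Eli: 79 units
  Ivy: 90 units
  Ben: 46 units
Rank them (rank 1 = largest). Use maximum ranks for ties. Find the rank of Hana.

Sorted (descending): 90, 90, 79, 72, 67, 46, 38, 30, 28
The 2 values of 90 occupy positions 1–2 → each gets rank 2.
Hana has value 90 units → rank 2.

2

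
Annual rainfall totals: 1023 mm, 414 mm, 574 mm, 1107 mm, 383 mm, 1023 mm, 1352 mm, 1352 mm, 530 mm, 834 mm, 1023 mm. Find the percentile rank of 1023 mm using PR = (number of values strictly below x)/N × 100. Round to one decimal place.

45.5

N = 11.
Strictly below 1023: 5. Equal to 1023: 3.
PR = 5/11 × 100 = 45.5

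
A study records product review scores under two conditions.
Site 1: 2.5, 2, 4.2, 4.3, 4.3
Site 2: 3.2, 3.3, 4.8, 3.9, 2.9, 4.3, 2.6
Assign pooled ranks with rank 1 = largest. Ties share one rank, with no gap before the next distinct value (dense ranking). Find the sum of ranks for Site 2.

Sorted (descending): 4.8, 4.3, 4.3, 4.3, 4.2, 3.9, 3.3, 3.2, 2.9, 2.6, 2.5, 2
The 3 values of 4.3 share dense rank 2.
Remaining distinct values take the next consecutive integers.
Site 2 values → pooled ranks: 3.2→6, 3.3→5, 4.8→1, 3.9→4, 2.9→7, 4.3→2, 2.6→8
Rank sum = 6 + 5 + 1 + 4 + 7 + 2 + 8 = 33

33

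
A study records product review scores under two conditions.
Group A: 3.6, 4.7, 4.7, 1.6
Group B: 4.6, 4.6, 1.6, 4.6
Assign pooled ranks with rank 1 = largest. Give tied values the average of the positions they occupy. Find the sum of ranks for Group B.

19.5

Sorted (descending): 4.7, 4.7, 4.6, 4.6, 4.6, 3.6, 1.6, 1.6
The 2 values of 4.7 occupy positions 1–2 → average rank (1+2)/2 = 1.5.
The 3 values of 4.6 occupy positions 3–5 → average rank 4.
The 2 values of 1.6 occupy positions 7–8 → average rank (7+8)/2 = 7.5.
Group B values → pooled ranks: 4.6→4, 4.6→4, 1.6→7.5, 4.6→4
Rank sum = 4 + 4 + 7.5 + 4 = 19.5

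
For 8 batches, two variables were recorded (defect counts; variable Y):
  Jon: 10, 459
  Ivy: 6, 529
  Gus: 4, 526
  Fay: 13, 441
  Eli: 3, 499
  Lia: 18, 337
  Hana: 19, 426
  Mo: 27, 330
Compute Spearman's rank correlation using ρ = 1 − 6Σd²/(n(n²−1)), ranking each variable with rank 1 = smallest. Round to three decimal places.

Ranks of variable 1: 4, 3, 2, 5, 1, 6, 7, 8
Ranks of variable 2: 5, 8, 7, 4, 6, 2, 3, 1
d = r₁ − r₂: -1, -5, -5, 1, -5, 4, 4, 7
d²: 1, 25, 25, 1, 25, 16, 16, 49; Σd² = 158
ρ = 1 − 6·158/(8·63) = 1 − 948/504 = -0.881

-0.881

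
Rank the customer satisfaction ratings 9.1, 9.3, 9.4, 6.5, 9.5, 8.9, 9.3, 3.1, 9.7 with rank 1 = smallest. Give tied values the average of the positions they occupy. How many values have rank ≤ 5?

Sorted (ascending): 3.1, 6.5, 8.9, 9.1, 9.3, 9.3, 9.4, 9.5, 9.7
The 2 values of 9.3 occupy positions 5–6 → average rank (5+6)/2 = 5.5.
Ranks ≤ 5: {1, 2, 3, 4} → 4 values.

4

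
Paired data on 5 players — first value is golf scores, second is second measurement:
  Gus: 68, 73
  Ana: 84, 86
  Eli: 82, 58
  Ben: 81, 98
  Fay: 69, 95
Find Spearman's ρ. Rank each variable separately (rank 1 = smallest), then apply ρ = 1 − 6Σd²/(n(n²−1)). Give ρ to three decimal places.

Ranks of variable 1: 1, 5, 4, 3, 2
Ranks of variable 2: 2, 3, 1, 5, 4
d = r₁ − r₂: -1, 2, 3, -2, -2
d²: 1, 4, 9, 4, 4; Σd² = 22
ρ = 1 − 6·22/(5·24) = 1 − 132/120 = -0.100

-0.100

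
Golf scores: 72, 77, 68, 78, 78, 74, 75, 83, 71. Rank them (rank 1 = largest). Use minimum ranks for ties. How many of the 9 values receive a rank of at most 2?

3

Sorted (descending): 83, 78, 78, 77, 75, 74, 72, 71, 68
The 2 values of 78 occupy positions 2–3 → each gets rank 2.
Ranks ≤ 2: {1, 2, 2} → 3 values.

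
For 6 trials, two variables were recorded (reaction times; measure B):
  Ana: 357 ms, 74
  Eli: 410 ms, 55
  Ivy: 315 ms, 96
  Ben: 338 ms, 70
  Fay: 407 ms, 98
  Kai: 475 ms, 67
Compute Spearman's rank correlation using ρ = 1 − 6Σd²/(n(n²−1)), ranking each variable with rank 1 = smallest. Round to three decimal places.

Ranks of variable 1: 3, 5, 1, 2, 4, 6
Ranks of variable 2: 4, 1, 5, 3, 6, 2
d = r₁ − r₂: -1, 4, -4, -1, -2, 4
d²: 1, 16, 16, 1, 4, 16; Σd² = 54
ρ = 1 − 6·54/(6·35) = 1 − 324/210 = -0.543

-0.543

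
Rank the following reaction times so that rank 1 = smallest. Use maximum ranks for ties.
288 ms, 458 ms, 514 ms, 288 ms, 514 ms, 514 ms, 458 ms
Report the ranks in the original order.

2, 4, 7, 2, 7, 7, 4

Sorted (ascending): 288, 288, 458, 458, 514, 514, 514
The 2 values of 288 occupy positions 1–2 → each gets rank 2.
The 2 values of 458 occupy positions 3–4 → each gets rank 4.
The 3 values of 514 occupy positions 5–7 → each gets rank 7.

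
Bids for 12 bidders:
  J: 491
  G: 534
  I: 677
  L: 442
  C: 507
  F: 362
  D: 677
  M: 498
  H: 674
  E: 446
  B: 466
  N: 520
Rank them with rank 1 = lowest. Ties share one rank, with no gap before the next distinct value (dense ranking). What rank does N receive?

8

Sorted (ascending): 362, 442, 446, 466, 491, 498, 507, 520, 534, 674, 677, 677
The 2 values of 677 share dense rank 11.
Remaining distinct values take the next consecutive integers.
N has value 520 → rank 8.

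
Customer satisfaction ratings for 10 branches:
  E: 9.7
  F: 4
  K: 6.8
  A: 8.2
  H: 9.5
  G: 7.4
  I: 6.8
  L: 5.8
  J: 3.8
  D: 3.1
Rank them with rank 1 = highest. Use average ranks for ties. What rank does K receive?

5.5

Sorted (descending): 9.7, 9.5, 8.2, 7.4, 6.8, 6.8, 5.8, 4, 3.8, 3.1
The 2 values of 6.8 occupy positions 5–6 → average rank (5+6)/2 = 5.5.
K has value 6.8 → rank 5.5.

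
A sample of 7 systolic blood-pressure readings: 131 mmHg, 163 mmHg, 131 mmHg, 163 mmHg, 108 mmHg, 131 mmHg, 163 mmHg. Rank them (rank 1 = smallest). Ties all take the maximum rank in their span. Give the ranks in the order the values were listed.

Sorted (ascending): 108, 131, 131, 131, 163, 163, 163
The 3 values of 131 occupy positions 2–4 → each gets rank 4.
The 3 values of 163 occupy positions 5–7 → each gets rank 7.

4, 7, 4, 7, 1, 4, 7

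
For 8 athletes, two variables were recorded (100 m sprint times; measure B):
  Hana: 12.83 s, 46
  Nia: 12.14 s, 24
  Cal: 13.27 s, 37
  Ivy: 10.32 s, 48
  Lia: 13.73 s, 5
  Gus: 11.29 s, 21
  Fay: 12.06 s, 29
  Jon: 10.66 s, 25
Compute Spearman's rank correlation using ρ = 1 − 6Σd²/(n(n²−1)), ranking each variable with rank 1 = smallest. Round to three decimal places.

-0.310

Ranks of variable 1: 6, 5, 7, 1, 8, 3, 4, 2
Ranks of variable 2: 7, 3, 6, 8, 1, 2, 5, 4
d = r₁ − r₂: -1, 2, 1, -7, 7, 1, -1, -2
d²: 1, 4, 1, 49, 49, 1, 1, 4; Σd² = 110
ρ = 1 − 6·110/(8·63) = 1 − 660/504 = -0.310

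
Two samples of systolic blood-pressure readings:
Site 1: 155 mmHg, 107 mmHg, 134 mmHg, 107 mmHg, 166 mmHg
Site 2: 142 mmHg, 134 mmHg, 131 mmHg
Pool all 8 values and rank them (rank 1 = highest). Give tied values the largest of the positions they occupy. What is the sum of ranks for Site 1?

24

Sorted (descending): 166, 155, 142, 134, 134, 131, 107, 107
The 2 values of 134 occupy positions 4–5 → each gets rank 5.
The 2 values of 107 occupy positions 7–8 → each gets rank 8.
Site 1 values → pooled ranks: 155→2, 107→8, 134→5, 107→8, 166→1
Rank sum = 2 + 8 + 5 + 8 + 1 = 24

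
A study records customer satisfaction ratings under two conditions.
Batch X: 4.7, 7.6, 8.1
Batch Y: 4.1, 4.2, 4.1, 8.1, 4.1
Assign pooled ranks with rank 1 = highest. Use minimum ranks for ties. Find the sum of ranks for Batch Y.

Sorted (descending): 8.1, 8.1, 7.6, 4.7, 4.2, 4.1, 4.1, 4.1
The 2 values of 8.1 occupy positions 1–2 → each gets rank 1.
The 3 values of 4.1 occupy positions 6–8 → each gets rank 6.
Batch Y values → pooled ranks: 4.1→6, 4.2→5, 4.1→6, 8.1→1, 4.1→6
Rank sum = 6 + 5 + 6 + 1 + 6 = 24

24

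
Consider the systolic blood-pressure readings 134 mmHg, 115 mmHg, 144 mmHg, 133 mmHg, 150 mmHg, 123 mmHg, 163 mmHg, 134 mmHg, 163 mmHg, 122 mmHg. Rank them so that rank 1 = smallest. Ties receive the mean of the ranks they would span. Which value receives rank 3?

Sorted (ascending): 115, 122, 123, 133, 134, 134, 144, 150, 163, 163
The 2 values of 134 occupy positions 5–6 → average rank (5+6)/2 = 5.5.
The 2 values of 163 occupy positions 9–10 → average rank (9+10)/2 = 9.5.
Rank 3 → value 123.

123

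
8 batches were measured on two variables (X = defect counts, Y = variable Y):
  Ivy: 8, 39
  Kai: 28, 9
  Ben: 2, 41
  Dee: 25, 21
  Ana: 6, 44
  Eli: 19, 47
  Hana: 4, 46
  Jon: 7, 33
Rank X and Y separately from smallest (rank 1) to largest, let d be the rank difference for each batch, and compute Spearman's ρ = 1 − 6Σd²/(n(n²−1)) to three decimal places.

-0.548

Ranks of variable 1: 5, 8, 1, 7, 3, 6, 2, 4
Ranks of variable 2: 4, 1, 5, 2, 6, 8, 7, 3
d = r₁ − r₂: 1, 7, -4, 5, -3, -2, -5, 1
d²: 1, 49, 16, 25, 9, 4, 25, 1; Σd² = 130
ρ = 1 − 6·130/(8·63) = 1 − 780/504 = -0.548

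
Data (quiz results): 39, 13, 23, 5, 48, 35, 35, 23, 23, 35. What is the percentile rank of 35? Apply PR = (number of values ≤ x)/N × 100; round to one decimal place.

N = 10.
Strictly below 35: 5. Equal to 35: 3.
PR = 8/10 × 100 = 80.0

80.0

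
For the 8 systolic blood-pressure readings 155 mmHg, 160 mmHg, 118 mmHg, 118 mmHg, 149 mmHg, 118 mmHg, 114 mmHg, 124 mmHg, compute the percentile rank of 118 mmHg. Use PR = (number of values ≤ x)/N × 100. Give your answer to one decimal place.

50.0

N = 8.
Strictly below 118: 1. Equal to 118: 3.
PR = 4/8 × 100 = 50.0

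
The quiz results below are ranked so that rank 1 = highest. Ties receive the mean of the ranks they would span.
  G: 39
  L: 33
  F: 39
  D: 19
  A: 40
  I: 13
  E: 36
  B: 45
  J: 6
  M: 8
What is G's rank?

3.5

Sorted (descending): 45, 40, 39, 39, 36, 33, 19, 13, 8, 6
The 2 values of 39 occupy positions 3–4 → average rank (3+4)/2 = 3.5.
G has value 39 → rank 3.5.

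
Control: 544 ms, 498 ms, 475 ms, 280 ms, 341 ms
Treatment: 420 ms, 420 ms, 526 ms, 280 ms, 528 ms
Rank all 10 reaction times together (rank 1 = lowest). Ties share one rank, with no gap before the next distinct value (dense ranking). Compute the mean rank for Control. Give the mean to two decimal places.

Sorted (ascending): 280, 280, 341, 420, 420, 475, 498, 526, 528, 544
The 2 values of 280 share dense rank 1.
The 2 values of 420 share dense rank 3.
Remaining distinct values take the next consecutive integers.
Control values → pooled ranks: 544→8, 498→5, 475→4, 280→1, 341→2
Mean rank = (8 + 5 + 4 + 1 + 2) / 5 = 4.00

4.00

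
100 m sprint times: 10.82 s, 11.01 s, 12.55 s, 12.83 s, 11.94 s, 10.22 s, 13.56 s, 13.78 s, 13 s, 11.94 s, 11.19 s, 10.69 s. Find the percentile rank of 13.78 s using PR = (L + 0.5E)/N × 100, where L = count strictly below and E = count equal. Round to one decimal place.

95.8

N = 12.
Strictly below 13.78: 11. Equal to 13.78: 1.
PR = (11 + 0.5·1)/12 × 100 = 95.8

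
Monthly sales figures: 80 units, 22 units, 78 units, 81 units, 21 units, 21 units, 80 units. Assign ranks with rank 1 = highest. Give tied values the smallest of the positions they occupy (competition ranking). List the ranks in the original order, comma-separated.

Sorted (descending): 81, 80, 80, 78, 22, 21, 21
The 2 values of 80 occupy positions 2–3 → each gets rank 2.
The 2 values of 21 occupy positions 6–7 → each gets rank 6.

2, 5, 4, 1, 6, 6, 2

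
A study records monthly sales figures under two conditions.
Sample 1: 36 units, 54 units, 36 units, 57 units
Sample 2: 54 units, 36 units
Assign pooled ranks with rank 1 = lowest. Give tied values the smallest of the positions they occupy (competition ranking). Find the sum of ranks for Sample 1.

Sorted (ascending): 36, 36, 36, 54, 54, 57
The 3 values of 36 occupy positions 1–3 → each gets rank 1.
The 2 values of 54 occupy positions 4–5 → each gets rank 4.
Sample 1 values → pooled ranks: 36→1, 54→4, 36→1, 57→6
Rank sum = 1 + 4 + 1 + 6 = 12

12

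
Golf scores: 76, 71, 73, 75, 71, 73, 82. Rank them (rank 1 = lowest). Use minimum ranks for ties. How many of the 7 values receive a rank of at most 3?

4

Sorted (ascending): 71, 71, 73, 73, 75, 76, 82
The 2 values of 71 occupy positions 1–2 → each gets rank 1.
The 2 values of 73 occupy positions 3–4 → each gets rank 3.
Ranks ≤ 3: {1, 1, 3, 3} → 4 values.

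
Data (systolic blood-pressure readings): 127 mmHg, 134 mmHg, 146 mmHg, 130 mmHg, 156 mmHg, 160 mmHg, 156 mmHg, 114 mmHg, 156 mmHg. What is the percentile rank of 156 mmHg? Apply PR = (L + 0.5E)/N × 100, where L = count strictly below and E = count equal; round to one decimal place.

72.2

N = 9.
Strictly below 156: 5. Equal to 156: 3.
PR = (5 + 0.5·3)/9 × 100 = 72.2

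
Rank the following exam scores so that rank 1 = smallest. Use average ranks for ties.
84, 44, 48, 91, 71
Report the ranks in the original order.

4, 1, 2, 5, 3

Sorted (ascending): 44, 48, 71, 84, 91
No ties — each value takes its position as its rank.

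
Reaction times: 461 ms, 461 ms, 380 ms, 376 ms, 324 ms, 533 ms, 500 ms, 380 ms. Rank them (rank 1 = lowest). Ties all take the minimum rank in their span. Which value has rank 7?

500

Sorted (ascending): 324, 376, 380, 380, 461, 461, 500, 533
The 2 values of 380 occupy positions 3–4 → each gets rank 3.
The 2 values of 461 occupy positions 5–6 → each gets rank 5.
Rank 7 → value 500.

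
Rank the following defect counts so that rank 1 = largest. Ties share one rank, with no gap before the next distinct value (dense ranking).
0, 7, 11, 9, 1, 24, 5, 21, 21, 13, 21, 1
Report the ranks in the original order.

9, 6, 4, 5, 8, 1, 7, 2, 2, 3, 2, 8

Sorted (descending): 24, 21, 21, 21, 13, 11, 9, 7, 5, 1, 1, 0
The 3 values of 21 share dense rank 2.
The 2 values of 1 share dense rank 8.
Remaining distinct values take the next consecutive integers.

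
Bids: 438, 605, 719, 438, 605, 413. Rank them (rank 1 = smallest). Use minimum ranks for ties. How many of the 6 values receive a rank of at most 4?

5

Sorted (ascending): 413, 438, 438, 605, 605, 719
The 2 values of 438 occupy positions 2–3 → each gets rank 2.
The 2 values of 605 occupy positions 4–5 → each gets rank 4.
Ranks ≤ 4: {1, 2, 2, 4, 4} → 5 values.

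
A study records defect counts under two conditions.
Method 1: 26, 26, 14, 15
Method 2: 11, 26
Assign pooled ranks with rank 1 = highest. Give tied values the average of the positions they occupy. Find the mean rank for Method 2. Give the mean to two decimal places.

4.00

Sorted (descending): 26, 26, 26, 15, 14, 11
The 3 values of 26 occupy positions 1–3 → average rank 2.
Method 2 values → pooled ranks: 11→6, 26→2
Mean rank = (6 + 2) / 2 = 4.00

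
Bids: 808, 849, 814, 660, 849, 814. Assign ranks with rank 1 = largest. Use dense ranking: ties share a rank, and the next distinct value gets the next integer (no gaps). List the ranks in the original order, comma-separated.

3, 1, 2, 4, 1, 2

Sorted (descending): 849, 849, 814, 814, 808, 660
The 2 values of 849 share dense rank 1.
The 2 values of 814 share dense rank 2.
Remaining distinct values take the next consecutive integers.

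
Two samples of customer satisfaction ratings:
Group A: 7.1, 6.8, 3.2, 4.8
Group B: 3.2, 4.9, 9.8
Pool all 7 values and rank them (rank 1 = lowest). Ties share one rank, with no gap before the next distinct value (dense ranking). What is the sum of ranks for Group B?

Sorted (ascending): 3.2, 3.2, 4.8, 4.9, 6.8, 7.1, 9.8
The 2 values of 3.2 share dense rank 1.
Remaining distinct values take the next consecutive integers.
Group B values → pooled ranks: 3.2→1, 4.9→3, 9.8→6
Rank sum = 1 + 3 + 6 = 10

10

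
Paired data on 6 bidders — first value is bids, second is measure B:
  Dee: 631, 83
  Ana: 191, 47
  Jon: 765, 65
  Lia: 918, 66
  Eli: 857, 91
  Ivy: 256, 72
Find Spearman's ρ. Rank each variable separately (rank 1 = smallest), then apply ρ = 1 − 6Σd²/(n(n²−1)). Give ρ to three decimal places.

0.371

Ranks of variable 1: 3, 1, 4, 6, 5, 2
Ranks of variable 2: 5, 1, 2, 3, 6, 4
d = r₁ − r₂: -2, 0, 2, 3, -1, -2
d²: 4, 0, 4, 9, 1, 4; Σd² = 22
ρ = 1 − 6·22/(6·35) = 1 − 132/210 = 0.371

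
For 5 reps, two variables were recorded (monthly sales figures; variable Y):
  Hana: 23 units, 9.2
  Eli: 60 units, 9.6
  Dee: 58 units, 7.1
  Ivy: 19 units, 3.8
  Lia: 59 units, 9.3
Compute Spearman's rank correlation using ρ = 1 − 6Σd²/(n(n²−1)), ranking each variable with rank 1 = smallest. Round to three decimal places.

Ranks of variable 1: 2, 5, 3, 1, 4
Ranks of variable 2: 3, 5, 2, 1, 4
d = r₁ − r₂: -1, 0, 1, 0, 0
d²: 1, 0, 1, 0, 0; Σd² = 2
ρ = 1 − 6·2/(5·24) = 1 − 12/120 = 0.900

0.900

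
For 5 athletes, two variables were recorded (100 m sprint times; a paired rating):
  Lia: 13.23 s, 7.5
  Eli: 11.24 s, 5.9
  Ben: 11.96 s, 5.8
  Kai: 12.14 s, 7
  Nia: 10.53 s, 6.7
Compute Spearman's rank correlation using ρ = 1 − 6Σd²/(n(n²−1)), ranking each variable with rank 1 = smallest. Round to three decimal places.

0.600

Ranks of variable 1: 5, 2, 3, 4, 1
Ranks of variable 2: 5, 2, 1, 4, 3
d = r₁ − r₂: 0, 0, 2, 0, -2
d²: 0, 0, 4, 0, 4; Σd² = 8
ρ = 1 − 6·8/(5·24) = 1 − 48/120 = 0.600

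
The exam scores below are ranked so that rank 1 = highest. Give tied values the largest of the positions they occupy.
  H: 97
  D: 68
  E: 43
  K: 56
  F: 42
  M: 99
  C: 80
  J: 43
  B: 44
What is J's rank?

Sorted (descending): 99, 97, 80, 68, 56, 44, 43, 43, 42
The 2 values of 43 occupy positions 7–8 → each gets rank 8.
J has value 43 → rank 8.

8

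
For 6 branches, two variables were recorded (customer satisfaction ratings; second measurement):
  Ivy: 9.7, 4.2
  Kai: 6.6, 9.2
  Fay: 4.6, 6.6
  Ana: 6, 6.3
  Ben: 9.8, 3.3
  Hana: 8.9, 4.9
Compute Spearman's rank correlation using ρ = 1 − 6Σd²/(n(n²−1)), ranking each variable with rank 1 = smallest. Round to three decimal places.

-0.829

Ranks of variable 1: 5, 3, 1, 2, 6, 4
Ranks of variable 2: 2, 6, 5, 4, 1, 3
d = r₁ − r₂: 3, -3, -4, -2, 5, 1
d²: 9, 9, 16, 4, 25, 1; Σd² = 64
ρ = 1 − 6·64/(6·35) = 1 − 384/210 = -0.829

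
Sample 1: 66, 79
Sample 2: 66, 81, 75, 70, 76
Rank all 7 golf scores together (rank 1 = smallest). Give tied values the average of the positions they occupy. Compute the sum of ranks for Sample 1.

7.5

Sorted (ascending): 66, 66, 70, 75, 76, 79, 81
The 2 values of 66 occupy positions 1–2 → average rank (1+2)/2 = 1.5.
Sample 1 values → pooled ranks: 66→1.5, 79→6
Rank sum = 1.5 + 6 = 7.5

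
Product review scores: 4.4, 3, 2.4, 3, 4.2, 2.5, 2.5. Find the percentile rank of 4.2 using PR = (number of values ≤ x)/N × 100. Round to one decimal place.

85.7

N = 7.
Strictly below 4.2: 5. Equal to 4.2: 1.
PR = 6/7 × 100 = 85.7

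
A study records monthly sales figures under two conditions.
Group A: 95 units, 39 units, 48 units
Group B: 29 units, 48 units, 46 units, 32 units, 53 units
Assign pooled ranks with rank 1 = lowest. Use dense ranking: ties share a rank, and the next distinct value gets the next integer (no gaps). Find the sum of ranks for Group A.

15

Sorted (ascending): 29, 32, 39, 46, 48, 48, 53, 95
The 2 values of 48 share dense rank 5.
Remaining distinct values take the next consecutive integers.
Group A values → pooled ranks: 95→7, 39→3, 48→5
Rank sum = 7 + 3 + 5 = 15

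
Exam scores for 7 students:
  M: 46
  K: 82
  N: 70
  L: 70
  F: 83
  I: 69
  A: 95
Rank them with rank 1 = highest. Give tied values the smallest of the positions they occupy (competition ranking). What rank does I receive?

6

Sorted (descending): 95, 83, 82, 70, 70, 69, 46
The 2 values of 70 occupy positions 4–5 → each gets rank 4.
I has value 69 → rank 6.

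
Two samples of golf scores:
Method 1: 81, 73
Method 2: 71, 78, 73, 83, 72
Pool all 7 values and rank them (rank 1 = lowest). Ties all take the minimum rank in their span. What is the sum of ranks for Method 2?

Sorted (ascending): 71, 72, 73, 73, 78, 81, 83
The 2 values of 73 occupy positions 3–4 → each gets rank 3.
Method 2 values → pooled ranks: 71→1, 78→5, 73→3, 83→7, 72→2
Rank sum = 1 + 5 + 3 + 7 + 2 = 18

18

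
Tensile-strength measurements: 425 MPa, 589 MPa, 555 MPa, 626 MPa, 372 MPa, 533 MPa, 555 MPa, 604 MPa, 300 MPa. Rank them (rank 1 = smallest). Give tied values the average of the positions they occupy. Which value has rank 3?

425

Sorted (ascending): 300, 372, 425, 533, 555, 555, 589, 604, 626
The 2 values of 555 occupy positions 5–6 → average rank (5+6)/2 = 5.5.
Rank 3 → value 425.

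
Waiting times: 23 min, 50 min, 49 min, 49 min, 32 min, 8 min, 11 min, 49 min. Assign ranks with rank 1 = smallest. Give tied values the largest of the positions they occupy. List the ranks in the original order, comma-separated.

Sorted (ascending): 8, 11, 23, 32, 49, 49, 49, 50
The 3 values of 49 occupy positions 5–7 → each gets rank 7.

3, 8, 7, 7, 4, 1, 2, 7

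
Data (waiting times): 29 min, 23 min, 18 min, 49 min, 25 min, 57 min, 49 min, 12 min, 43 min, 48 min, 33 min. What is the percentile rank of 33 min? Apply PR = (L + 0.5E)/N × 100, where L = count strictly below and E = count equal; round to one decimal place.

N = 11.
Strictly below 33: 5. Equal to 33: 1.
PR = (5 + 0.5·1)/11 × 100 = 50.0

50.0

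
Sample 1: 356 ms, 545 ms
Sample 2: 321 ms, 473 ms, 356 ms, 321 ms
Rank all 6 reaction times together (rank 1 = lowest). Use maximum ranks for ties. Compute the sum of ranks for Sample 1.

Sorted (ascending): 321, 321, 356, 356, 473, 545
The 2 values of 321 occupy positions 1–2 → each gets rank 2.
The 2 values of 356 occupy positions 3–4 → each gets rank 4.
Sample 1 values → pooled ranks: 356→4, 545→6
Rank sum = 4 + 6 = 10

10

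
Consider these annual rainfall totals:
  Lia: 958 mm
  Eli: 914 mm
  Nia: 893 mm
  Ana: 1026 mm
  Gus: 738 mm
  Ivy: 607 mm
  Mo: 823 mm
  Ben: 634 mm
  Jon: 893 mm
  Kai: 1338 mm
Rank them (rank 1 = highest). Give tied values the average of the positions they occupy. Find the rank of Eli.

4

Sorted (descending): 1338, 1026, 958, 914, 893, 893, 823, 738, 634, 607
The 2 values of 893 occupy positions 5–6 → average rank (5+6)/2 = 5.5.
Eli has value 914 mm → rank 4.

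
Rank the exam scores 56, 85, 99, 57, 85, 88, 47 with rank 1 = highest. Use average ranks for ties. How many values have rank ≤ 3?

Sorted (descending): 99, 88, 85, 85, 57, 56, 47
The 2 values of 85 occupy positions 3–4 → average rank (3+4)/2 = 3.5.
Ranks ≤ 3: {1, 2} → 2 values.

2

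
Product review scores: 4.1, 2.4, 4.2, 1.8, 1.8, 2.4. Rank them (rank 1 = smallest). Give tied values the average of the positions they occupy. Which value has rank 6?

4.2

Sorted (ascending): 1.8, 1.8, 2.4, 2.4, 4.1, 4.2
The 2 values of 1.8 occupy positions 1–2 → average rank (1+2)/2 = 1.5.
The 2 values of 2.4 occupy positions 3–4 → average rank (3+4)/2 = 3.5.
Rank 6 → value 4.2.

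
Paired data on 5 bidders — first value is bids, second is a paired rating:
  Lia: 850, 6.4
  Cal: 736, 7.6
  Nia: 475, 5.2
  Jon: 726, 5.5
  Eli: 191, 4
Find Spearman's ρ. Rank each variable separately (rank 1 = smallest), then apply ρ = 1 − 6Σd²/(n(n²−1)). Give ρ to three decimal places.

0.900

Ranks of variable 1: 5, 4, 2, 3, 1
Ranks of variable 2: 4, 5, 2, 3, 1
d = r₁ − r₂: 1, -1, 0, 0, 0
d²: 1, 1, 0, 0, 0; Σd² = 2
ρ = 1 − 6·2/(5·24) = 1 − 12/120 = 0.900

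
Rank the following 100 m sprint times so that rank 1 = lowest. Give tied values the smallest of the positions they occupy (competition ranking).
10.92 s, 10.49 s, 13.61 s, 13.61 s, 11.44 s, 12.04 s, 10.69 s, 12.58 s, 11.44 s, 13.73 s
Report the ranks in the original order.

3, 1, 8, 8, 4, 6, 2, 7, 4, 10

Sorted (ascending): 10.49, 10.69, 10.92, 11.44, 11.44, 12.04, 12.58, 13.61, 13.61, 13.73
The 2 values of 11.44 occupy positions 4–5 → each gets rank 4.
The 2 values of 13.61 occupy positions 8–9 → each gets rank 8.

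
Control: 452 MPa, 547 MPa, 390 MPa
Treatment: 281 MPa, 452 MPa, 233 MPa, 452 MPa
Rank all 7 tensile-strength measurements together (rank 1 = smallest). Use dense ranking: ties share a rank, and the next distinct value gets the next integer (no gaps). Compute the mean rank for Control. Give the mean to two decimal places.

Sorted (ascending): 233, 281, 390, 452, 452, 452, 547
The 3 values of 452 share dense rank 4.
Remaining distinct values take the next consecutive integers.
Control values → pooled ranks: 452→4, 547→5, 390→3
Mean rank = (4 + 5 + 3) / 3 = 4.00

4.00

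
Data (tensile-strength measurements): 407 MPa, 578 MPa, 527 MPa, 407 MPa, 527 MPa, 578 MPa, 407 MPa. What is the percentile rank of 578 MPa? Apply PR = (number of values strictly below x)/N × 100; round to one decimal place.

71.4

N = 7.
Strictly below 578: 5. Equal to 578: 2.
PR = 5/7 × 100 = 71.4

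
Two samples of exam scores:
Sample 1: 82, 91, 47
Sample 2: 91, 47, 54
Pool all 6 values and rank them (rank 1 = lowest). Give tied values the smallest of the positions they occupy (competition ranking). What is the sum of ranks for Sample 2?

Sorted (ascending): 47, 47, 54, 82, 91, 91
The 2 values of 47 occupy positions 1–2 → each gets rank 1.
The 2 values of 91 occupy positions 5–6 → each gets rank 5.
Sample 2 values → pooled ranks: 91→5, 47→1, 54→3
Rank sum = 5 + 1 + 3 = 9

9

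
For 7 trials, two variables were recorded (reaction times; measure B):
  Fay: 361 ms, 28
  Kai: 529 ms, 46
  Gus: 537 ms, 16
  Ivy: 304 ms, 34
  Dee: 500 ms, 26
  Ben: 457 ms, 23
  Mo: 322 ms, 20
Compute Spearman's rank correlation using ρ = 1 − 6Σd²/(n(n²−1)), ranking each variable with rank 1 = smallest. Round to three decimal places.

-0.214

Ranks of variable 1: 3, 6, 7, 1, 5, 4, 2
Ranks of variable 2: 5, 7, 1, 6, 4, 3, 2
d = r₁ − r₂: -2, -1, 6, -5, 1, 1, 0
d²: 4, 1, 36, 25, 1, 1, 0; Σd² = 68
ρ = 1 − 6·68/(7·48) = 1 − 408/336 = -0.214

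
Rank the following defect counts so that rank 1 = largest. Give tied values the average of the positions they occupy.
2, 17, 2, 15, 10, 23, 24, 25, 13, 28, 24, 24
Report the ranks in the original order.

11.5, 7, 11.5, 8, 10, 6, 4, 2, 9, 1, 4, 4

Sorted (descending): 28, 25, 24, 24, 24, 23, 17, 15, 13, 10, 2, 2
The 3 values of 24 occupy positions 3–5 → average rank 4.
The 2 values of 2 occupy positions 11–12 → average rank (11+12)/2 = 11.5.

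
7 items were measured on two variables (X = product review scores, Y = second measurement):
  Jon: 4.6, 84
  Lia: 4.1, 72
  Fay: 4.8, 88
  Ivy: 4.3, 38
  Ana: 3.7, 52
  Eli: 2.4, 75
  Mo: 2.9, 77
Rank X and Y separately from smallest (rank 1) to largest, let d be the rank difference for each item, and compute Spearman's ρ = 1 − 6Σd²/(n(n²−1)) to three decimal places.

0.357

Ranks of variable 1: 6, 4, 7, 5, 3, 1, 2
Ranks of variable 2: 6, 3, 7, 1, 2, 4, 5
d = r₁ − r₂: 0, 1, 0, 4, 1, -3, -3
d²: 0, 1, 0, 16, 1, 9, 9; Σd² = 36
ρ = 1 − 6·36/(7·48) = 1 − 216/336 = 0.357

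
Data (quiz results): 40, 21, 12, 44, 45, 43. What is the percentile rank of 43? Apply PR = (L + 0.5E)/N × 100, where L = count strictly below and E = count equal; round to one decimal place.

58.3

N = 6.
Strictly below 43: 3. Equal to 43: 1.
PR = (3 + 0.5·1)/6 × 100 = 58.3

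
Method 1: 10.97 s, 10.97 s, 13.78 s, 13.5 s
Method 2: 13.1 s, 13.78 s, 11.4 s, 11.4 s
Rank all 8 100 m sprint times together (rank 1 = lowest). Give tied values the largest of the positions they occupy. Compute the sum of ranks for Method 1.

18

Sorted (ascending): 10.97, 10.97, 11.4, 11.4, 13.1, 13.5, 13.78, 13.78
The 2 values of 10.97 occupy positions 1–2 → each gets rank 2.
The 2 values of 11.4 occupy positions 3–4 → each gets rank 4.
The 2 values of 13.78 occupy positions 7–8 → each gets rank 8.
Method 1 values → pooled ranks: 10.97→2, 10.97→2, 13.78→8, 13.5→6
Rank sum = 2 + 2 + 8 + 6 = 18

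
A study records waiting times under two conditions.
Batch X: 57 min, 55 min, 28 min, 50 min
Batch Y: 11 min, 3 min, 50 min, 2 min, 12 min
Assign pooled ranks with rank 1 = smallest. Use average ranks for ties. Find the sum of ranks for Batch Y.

16.5

Sorted (ascending): 2, 3, 11, 12, 28, 50, 50, 55, 57
The 2 values of 50 occupy positions 6–7 → average rank (6+7)/2 = 6.5.
Batch Y values → pooled ranks: 11→3, 3→2, 50→6.5, 2→1, 12→4
Rank sum = 3 + 2 + 6.5 + 1 + 4 = 16.5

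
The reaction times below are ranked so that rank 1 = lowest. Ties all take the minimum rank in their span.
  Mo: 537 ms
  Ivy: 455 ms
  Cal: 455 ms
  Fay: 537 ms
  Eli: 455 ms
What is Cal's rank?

Sorted (ascending): 455, 455, 455, 537, 537
The 3 values of 455 occupy positions 1–3 → each gets rank 1.
The 2 values of 537 occupy positions 4–5 → each gets rank 4.
Cal has value 455 ms → rank 1.

1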